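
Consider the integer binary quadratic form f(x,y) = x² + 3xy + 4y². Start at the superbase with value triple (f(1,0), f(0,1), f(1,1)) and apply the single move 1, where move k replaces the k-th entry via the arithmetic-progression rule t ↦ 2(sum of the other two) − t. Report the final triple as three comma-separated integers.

start (1,4,8) = (f(1,0),f(0,1),f(1,1))
replace slot 1: 2·(4+8) − 1 = 23 → (23,4,8)

23,4,8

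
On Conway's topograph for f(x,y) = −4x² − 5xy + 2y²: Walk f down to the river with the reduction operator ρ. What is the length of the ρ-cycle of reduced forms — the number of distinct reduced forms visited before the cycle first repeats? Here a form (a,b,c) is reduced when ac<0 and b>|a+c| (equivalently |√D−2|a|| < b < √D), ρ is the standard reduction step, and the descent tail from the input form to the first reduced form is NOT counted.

D = 57, ⌊√D⌋ = 7
descent: ρ → (2,5,-4)  [lands on river]
river: ρ → (-4,3,3)
river: ρ → (3,3,-4)
river: ρ → (-4,5,2)
river: ρ → (2,7,-1)
river: ρ → (-1,7,2)
ρ-cycle length = 6 (tail of 1 descent step not counted)

6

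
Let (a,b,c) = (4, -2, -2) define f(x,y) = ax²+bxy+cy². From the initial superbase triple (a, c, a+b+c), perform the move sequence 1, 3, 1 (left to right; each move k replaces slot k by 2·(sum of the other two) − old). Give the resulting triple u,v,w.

start (4,-2,0) = (f(1,0),f(0,1),f(1,1))
replace slot 1: 2·((-2)+0) − 4 = -8 → (-8,-2,0)
replace slot 3: 2·((-8)+(-2)) − 0 = -20 → (-8,-2,-20)
replace slot 1: 2·((-2)+(-20)) − (-8) = -36 → (-36,-2,-20)

-36,-2,-20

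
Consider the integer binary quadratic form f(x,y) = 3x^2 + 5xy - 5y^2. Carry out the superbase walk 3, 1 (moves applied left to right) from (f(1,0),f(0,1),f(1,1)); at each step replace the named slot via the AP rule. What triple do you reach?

start (3,-5,3) = (f(1,0),f(0,1),f(1,1))
replace slot 3: 2·(3+(-5)) − 3 = -7 → (3,-5,-7)
replace slot 1: 2·((-5)+(-7)) − 3 = -27 → (-27,-5,-7)

-27,-5,-7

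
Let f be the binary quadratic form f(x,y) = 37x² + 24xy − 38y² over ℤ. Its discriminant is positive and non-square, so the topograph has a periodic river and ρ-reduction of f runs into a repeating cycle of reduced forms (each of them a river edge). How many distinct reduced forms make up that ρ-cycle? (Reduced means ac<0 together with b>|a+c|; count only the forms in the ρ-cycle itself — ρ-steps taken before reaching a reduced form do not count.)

D = 6200, ⌊√D⌋ = 78
river: ρ → (-38,52,23)
river: ρ → (23,40,-50)
river: ρ → (-50,60,13)
river: ρ → (13,70,-25)
river: ρ → (-25,30,53)
river: ρ → (53,76,-2)
river: ρ → (-2,76,53)
river: ρ → (53,30,-25)
river: ρ → (-25,70,13)
river: ρ → (13,60,-50)
river: ρ → (-50,40,23)
river: ρ → (23,52,-38)
river: ρ → (-38,24,37)
river: ρ → (37,50,-25)
river: ρ → (-25,50,37)
river: ρ → (37,24,-38)
ρ-cycle length = 16 (tail of 0 descent steps not counted)

16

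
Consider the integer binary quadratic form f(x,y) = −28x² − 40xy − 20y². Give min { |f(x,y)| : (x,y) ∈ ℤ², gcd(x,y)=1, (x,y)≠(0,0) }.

translate: b→-16 (≡40 mod 56), so (28,40,20)→(28,-16,8)
flip: (28,-16,8)→(8,16,28)
translate: b→0 (≡16 mod 16), so (8,16,28)→(8,0,20)
reduced (well bottom): (8,0,20) with a≤c, −a<b≤a
well minimum |f| = |-8| = 8 (negative-definite)

8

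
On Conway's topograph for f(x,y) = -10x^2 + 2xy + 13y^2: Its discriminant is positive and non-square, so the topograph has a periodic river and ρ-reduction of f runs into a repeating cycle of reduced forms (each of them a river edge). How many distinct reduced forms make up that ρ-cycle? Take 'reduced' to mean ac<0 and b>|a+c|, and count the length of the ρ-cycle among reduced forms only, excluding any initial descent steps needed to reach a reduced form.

D = 524, ⌊√D⌋ = 22
descent: ρ → (13,-2,-10)
descent: ρ → (-10,22,1)  [lands on river]
river: ρ → (1,22,-10)
river: ρ → (-10,18,5)
river: ρ → (5,22,-2)
river: ρ → (-2,22,5)
river: ρ → (5,18,-10)
ρ-cycle length = 6 (tail of 2 descent steps not counted)

6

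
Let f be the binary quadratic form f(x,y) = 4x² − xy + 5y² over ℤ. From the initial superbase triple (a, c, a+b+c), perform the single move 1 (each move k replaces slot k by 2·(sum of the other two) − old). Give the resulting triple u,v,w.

start (4,5,8) = (f(1,0),f(0,1),f(1,1))
replace slot 1: 2·(5+8) − 4 = 22 → (22,5,8)

22,5,8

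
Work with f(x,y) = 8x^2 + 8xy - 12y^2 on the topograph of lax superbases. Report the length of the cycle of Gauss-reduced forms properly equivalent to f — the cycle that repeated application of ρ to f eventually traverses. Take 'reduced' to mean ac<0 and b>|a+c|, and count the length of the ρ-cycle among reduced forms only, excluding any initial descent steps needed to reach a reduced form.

D = 448, ⌊√D⌋ = 21
river: ρ → (-12,16,4)
river: ρ → (4,16,-12)
river: ρ → (-12,8,8)
river: ρ → (8,8,-12)
ρ-cycle length = 4 (tail of 0 descent steps not counted)

4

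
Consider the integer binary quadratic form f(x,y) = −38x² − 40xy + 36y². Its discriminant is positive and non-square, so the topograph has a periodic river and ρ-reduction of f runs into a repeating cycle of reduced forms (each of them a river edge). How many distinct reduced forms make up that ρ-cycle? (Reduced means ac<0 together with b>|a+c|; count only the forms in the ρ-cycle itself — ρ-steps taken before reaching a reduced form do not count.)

D = 7072, ⌊√D⌋ = 84
descent: ρ → (36,40,-38)  [lands on river]
river: ρ → (-38,36,38)
river: ρ → (38,40,-36)
river: ρ → (-36,32,42)
river: ρ → (42,52,-26)
river: ρ → (-26,52,42)
river: ρ → (42,32,-36)
river: ρ → (-36,40,38)
river: ρ → (38,36,-38)
river: ρ → (-38,40,36)
river: ρ → (36,32,-42)
river: ρ → (-42,52,26)
river: ρ → (26,52,-42)
river: ρ → (-42,32,36)
ρ-cycle length = 14 (tail of 1 descent step not counted)

14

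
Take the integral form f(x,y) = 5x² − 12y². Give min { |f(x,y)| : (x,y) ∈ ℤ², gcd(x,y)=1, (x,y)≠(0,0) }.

descent: ρ → (-12,0,5)
descent: ρ → (5,10,-7)  [lands on river]
river: ρ → (-7,4,8)
river: ρ → (8,12,-3)
river: ρ → (-3,12,8)
river: ρ → (8,4,-7)
river: ρ → (-7,10,5)
closes: descent 2, river 6
min |a| on river = 3

3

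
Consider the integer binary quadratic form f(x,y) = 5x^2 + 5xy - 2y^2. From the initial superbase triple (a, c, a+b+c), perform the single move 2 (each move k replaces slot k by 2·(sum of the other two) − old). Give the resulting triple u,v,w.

start (5,-2,8) = (f(1,0),f(0,1),f(1,1))
replace slot 2: 2·(5+8) − (-2) = 28 → (5,28,8)

5,28,8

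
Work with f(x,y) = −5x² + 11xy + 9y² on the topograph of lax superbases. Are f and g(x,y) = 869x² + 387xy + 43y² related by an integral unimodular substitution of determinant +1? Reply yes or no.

D₁ = 301, D₂ = 301
river cycle of f (length 10): (9, 7, -7), (-7, 7, 9), (9, 11, -5), (-5, 9, 11), (11, 13, -3), (-3, 17, 1), (1, 17, -3), (-3, 13, 11), (11, 9, -5), (-5, 11, 9)
river cycle of g (length 10): (9, 11, -5), (-5, 9, 11), (11, 13, -3), (-3, 17, 1), (1, 17, -3), (-3, 13, 11), (11, 9, -5), (-5, 11, 9), (9, 7, -7), (-7, 7, 9)
cycles coincide ⇒ equivalent

yes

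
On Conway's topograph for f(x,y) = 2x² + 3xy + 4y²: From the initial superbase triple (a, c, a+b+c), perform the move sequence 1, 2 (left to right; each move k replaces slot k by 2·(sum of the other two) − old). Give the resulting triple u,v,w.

start (2,4,9) = (f(1,0),f(0,1),f(1,1))
replace slot 1: 2·(4+9) − 2 = 24 → (24,4,9)
replace slot 2: 2·(24+9) − 4 = 62 → (24,62,9)

24,62,9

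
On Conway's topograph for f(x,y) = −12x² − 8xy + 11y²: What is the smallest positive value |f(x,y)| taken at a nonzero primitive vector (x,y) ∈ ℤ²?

descent: ρ → (11,8,-12)  [lands on river]
river: ρ → (-12,16,7)
river: ρ → (7,12,-16)
river: ρ → (-16,20,3)
river: ρ → (3,22,-9)
river: ρ → (-9,14,11)
closes: descent 1, river 6
min |a| on river = 3

3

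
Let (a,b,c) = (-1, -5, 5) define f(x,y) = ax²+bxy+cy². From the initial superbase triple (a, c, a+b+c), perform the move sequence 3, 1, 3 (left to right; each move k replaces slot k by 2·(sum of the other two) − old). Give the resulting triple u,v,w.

start (-1,5,-1) = (f(1,0),f(0,1),f(1,1))
replace slot 3: 2·((-1)+5) − (-1) = 9 → (-1,5,9)
replace slot 1: 2·(5+9) − (-1) = 29 → (29,5,9)
replace slot 3: 2·(29+5) − 9 = 59 → (29,5,59)

29,5,59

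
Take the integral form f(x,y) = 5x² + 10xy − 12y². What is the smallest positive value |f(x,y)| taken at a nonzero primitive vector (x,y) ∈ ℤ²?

river: ρ → (-12,14,3)
river: ρ → (3,16,-7)
river: ρ → (-7,12,7)
river: ρ → (7,16,-3)
river: ρ → (-3,14,12)
river: ρ → (12,10,-5)
river: ρ → (-5,10,12)
river: ρ → (12,14,-3)
river: ρ → (-3,16,7)
river: ρ → (7,12,-7)
river: ρ → (-7,16,3)
river: ρ → (3,14,-12)
river: ρ → (-12,10,5)
river: ρ → (5,10,-12)
closes: descent 0, river 14
min |a| on river = 3

3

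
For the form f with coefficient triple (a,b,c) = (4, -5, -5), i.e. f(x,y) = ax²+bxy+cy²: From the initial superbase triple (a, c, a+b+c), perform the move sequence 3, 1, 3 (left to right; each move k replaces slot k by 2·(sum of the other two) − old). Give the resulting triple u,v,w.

start (4,-5,-6) = (f(1,0),f(0,1),f(1,1))
replace slot 3: 2·(4+(-5)) − (-6) = 4 → (4,-5,4)
replace slot 1: 2·((-5)+4) − 4 = -6 → (-6,-5,4)
replace slot 3: 2·((-6)+(-5)) − 4 = -26 → (-6,-5,-26)

-6,-5,-26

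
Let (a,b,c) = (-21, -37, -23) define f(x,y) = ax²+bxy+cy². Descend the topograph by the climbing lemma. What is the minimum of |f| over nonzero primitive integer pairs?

translate: b→-5 (≡37 mod 42), so (21,37,23)→(21,-5,7)
flip: (21,-5,7)→(7,5,21)
reduced (well bottom): (7,5,21) with a≤c, −a<b≤a
well minimum |f| = |-7| = 7 (negative-definite)

7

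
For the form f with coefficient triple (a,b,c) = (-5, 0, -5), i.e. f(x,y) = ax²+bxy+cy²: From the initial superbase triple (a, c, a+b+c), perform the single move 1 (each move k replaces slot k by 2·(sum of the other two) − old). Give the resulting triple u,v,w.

start (-5,-5,-10) = (f(1,0),f(0,1),f(1,1))
replace slot 1: 2·((-5)+(-10)) − (-5) = -25 → (-25,-5,-10)

-25,-5,-10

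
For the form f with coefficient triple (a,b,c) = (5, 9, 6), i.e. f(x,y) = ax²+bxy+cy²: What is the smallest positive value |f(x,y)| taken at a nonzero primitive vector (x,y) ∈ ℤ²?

translate: b→-1 (≡9 mod 10), so (5,9,6)→(5,-1,2)
flip: (5,-1,2)→(2,1,5)
reduced (well bottom): (2,1,5) with a≤c, −a<b≤a
well minimum = a = 2

2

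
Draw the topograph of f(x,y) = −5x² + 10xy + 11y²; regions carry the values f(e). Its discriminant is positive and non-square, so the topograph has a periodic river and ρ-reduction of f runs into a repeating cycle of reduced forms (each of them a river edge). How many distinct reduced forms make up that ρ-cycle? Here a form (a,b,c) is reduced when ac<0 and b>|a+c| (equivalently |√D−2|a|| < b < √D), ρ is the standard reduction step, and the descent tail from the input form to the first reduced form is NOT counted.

D = 320, ⌊√D⌋ = 17
river: ρ → (11,12,-4)
river: ρ → (-4,12,11)
river: ρ → (11,10,-5)
river: ρ → (-5,10,11)
ρ-cycle length = 4 (tail of 0 descent steps not counted)

4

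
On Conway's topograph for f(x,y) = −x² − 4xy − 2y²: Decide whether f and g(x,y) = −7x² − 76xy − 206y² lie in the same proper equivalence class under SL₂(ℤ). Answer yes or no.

D₁ = 8, D₂ = 8
river cycle of f (length 2): (1, 2, -1), (-1, 2, 1)
river cycle of g (length 2): (-1, 2, 1), (1, 2, -1)
cycles coincide ⇒ equivalent

yes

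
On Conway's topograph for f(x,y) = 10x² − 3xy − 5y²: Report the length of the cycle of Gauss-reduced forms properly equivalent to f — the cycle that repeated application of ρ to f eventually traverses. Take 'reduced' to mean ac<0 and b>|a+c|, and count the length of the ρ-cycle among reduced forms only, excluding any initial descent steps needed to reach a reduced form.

D = 209, ⌊√D⌋ = 14
descent: ρ → (-5,13,2)  [lands on river]
river: ρ → (2,11,-11)
river: ρ → (-11,11,2)
river: ρ → (2,13,-5)
river: ρ → (-5,7,8)
river: ρ → (8,9,-4)
river: ρ → (-4,7,10)
river: ρ → (10,13,-1)
river: ρ → (-1,13,10)
river: ρ → (10,7,-4)
river: ρ → (-4,9,8)
river: ρ → (8,7,-5)
ρ-cycle length = 12 (tail of 1 descent step not counted)

12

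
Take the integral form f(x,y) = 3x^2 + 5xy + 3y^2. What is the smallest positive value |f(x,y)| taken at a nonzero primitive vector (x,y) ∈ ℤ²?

translate: b→-1 (≡5 mod 6), so (3,5,3)→(3,-1,1)
flip: (3,-1,1)→(1,1,3)
reduced (well bottom): (1,1,3) with a≤c, −a<b≤a
well minimum = a = 1

1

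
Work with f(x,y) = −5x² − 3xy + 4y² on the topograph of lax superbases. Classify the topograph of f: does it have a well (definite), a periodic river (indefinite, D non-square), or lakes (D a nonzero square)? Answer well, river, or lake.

D = b²−4ac = (-3)² − 4·(-5)·4 = 89
D > 0 non-square ⇒ indefinite ⇒ periodic river

river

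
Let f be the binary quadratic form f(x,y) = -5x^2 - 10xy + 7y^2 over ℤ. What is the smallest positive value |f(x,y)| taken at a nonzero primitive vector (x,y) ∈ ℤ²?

descent: ρ → (7,10,-5)  [lands on river]
river: ρ → (-5,10,7)
river: ρ → (7,4,-8)
river: ρ → (-8,12,3)
river: ρ → (3,12,-8)
river: ρ → (-8,4,7)
closes: descent 1, river 6
min |a| on river = 3

3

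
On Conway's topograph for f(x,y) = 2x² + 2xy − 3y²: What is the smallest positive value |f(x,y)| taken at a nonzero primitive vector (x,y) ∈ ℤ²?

river: ρ → (-3,4,1)
river: ρ → (1,4,-3)
river: ρ → (-3,2,2)
river: ρ → (2,2,-3)
closes: descent 0, river 4
min |a| on river = 1

1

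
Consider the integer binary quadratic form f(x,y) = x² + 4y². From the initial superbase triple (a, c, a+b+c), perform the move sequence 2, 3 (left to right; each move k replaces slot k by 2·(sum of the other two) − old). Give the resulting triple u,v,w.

start (1,4,5) = (f(1,0),f(0,1),f(1,1))
replace slot 2: 2·(1+5) − 4 = 8 → (1,8,5)
replace slot 3: 2·(1+8) − 5 = 13 → (1,8,13)

1,8,13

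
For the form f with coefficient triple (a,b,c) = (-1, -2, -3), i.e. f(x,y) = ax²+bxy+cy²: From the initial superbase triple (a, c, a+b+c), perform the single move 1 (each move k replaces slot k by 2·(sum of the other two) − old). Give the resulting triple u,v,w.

start (-1,-3,-6) = (f(1,0),f(0,1),f(1,1))
replace slot 1: 2·((-3)+(-6)) − (-1) = -17 → (-17,-3,-6)

-17,-3,-6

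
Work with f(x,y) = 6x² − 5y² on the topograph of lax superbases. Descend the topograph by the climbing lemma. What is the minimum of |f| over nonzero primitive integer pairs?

descent: ρ → (-5,10,1)  [lands on river]
river: ρ → (1,10,-5)
closes: descent 1, river 2
min |a| on river = 1

1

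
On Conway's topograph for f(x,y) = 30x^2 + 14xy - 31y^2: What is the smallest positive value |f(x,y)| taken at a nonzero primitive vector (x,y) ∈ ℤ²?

river: ρ → (-31,48,13)
river: ρ → (13,56,-15)
river: ρ → (-15,34,46)
river: ρ → (46,58,-3)
river: ρ → (-3,62,6)
river: ρ → (6,58,-23)
river: ρ → (-23,34,30)
river: ρ → (30,26,-27)
river: ρ → (-27,28,29)
river: ρ → (29,30,-26)
river: ρ → (-26,22,33)
river: ρ → (33,44,-15)
river: ρ → (-15,46,30)
river: ρ → (30,14,-31)
closes: descent 0, river 14
min |a| on river = 3

3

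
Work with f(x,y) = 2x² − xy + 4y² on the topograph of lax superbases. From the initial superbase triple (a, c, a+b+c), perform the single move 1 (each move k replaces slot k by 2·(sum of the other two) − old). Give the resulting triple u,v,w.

start (2,4,5) = (f(1,0),f(0,1),f(1,1))
replace slot 1: 2·(4+5) − 2 = 16 → (16,4,5)

16,4,5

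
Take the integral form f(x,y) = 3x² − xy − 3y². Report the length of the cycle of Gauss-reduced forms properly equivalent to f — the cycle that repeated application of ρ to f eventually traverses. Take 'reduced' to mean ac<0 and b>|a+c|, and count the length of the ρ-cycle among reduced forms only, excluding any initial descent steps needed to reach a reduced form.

D = 37, ⌊√D⌋ = 6
descent: ρ → (-3,1,3)  [lands on river]
river: ρ → (3,5,-1)
river: ρ → (-1,5,3)
river: ρ → (3,1,-3)
river: ρ → (-3,5,1)
river: ρ → (1,5,-3)
ρ-cycle length = 6 (tail of 1 descent step not counted)

6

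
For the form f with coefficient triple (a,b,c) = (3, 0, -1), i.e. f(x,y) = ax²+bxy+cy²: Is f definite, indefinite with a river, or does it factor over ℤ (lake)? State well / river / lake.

D = b²−4ac = 0² − 4·3·(-1) = 12
D > 0 non-square ⇒ indefinite ⇒ periodic river

river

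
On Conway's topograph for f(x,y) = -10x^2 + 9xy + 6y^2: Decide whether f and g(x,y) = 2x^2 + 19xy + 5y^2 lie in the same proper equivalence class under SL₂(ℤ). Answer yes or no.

D₁ = 321, D₂ = 321
river cycle of f (length 6): (6, 15, -4), (-4, 17, 2), (2, 15, -12), (-12, 9, 5), (5, 11, -10), (-10, 9, 6)
river cycle of g (length 6): (5, 11, -10), (-10, 9, 6), (6, 15, -4), (-4, 17, 2), (2, 15, -12), (-12, 9, 5)
cycles coincide ⇒ equivalent

yes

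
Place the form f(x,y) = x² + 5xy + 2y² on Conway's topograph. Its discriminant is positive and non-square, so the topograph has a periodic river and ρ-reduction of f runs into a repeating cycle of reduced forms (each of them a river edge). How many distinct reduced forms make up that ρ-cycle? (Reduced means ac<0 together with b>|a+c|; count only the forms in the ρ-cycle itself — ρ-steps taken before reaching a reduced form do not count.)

D = 17, ⌊√D⌋ = 4
descent: ρ → (2,3,-1)  [lands on river]
river: ρ → (-1,3,2)
river: ρ → (2,1,-2)
river: ρ → (-2,3,1)
river: ρ → (1,3,-2)
river: ρ → (-2,1,2)
ρ-cycle length = 6 (tail of 1 descent step not counted)

6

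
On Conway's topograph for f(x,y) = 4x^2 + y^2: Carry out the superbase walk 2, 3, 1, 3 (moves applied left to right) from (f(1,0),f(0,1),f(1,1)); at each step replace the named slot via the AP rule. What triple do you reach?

start (4,1,5) = (f(1,0),f(0,1),f(1,1))
replace slot 2: 2·(4+5) − 1 = 17 → (4,17,5)
replace slot 3: 2·(4+17) − 5 = 37 → (4,17,37)
replace slot 1: 2·(17+37) − 4 = 104 → (104,17,37)
replace slot 3: 2·(104+17) − 37 = 205 → (104,17,205)

104,17,205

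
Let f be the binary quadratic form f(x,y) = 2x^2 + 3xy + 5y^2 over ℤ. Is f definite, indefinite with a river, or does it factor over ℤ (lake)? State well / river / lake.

D = b²−4ac = 3² − 4·2·5 = -31
D < 0 ⇒ definite ⇒ every region one sign ⇒ single well

well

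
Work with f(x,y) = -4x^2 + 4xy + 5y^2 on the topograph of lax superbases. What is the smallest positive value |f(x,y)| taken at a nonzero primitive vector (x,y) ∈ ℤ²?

river: ρ → (5,6,-3)
river: ρ → (-3,6,5)
river: ρ → (5,4,-4)
river: ρ → (-4,4,5)
closes: descent 0, river 4
min |a| on river = 3

3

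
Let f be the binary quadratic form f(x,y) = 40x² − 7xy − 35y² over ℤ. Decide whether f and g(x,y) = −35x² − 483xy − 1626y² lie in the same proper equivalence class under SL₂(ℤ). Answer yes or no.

D₁ = 5649, D₂ = 5649
river cycle of f (length 36): (-35, 7, 40), (40, 73, -2), (-2, 75, 3), (3, 75, -2), (-2, 73, 40), (40, 7, -35), (-35, 63, 12), (12, 57, -50), (-50, 43, 19), (19, 71, -8), … (26 more)
river cycle of g (length 36): (-35, 7, 40), (40, 73, -2), (-2, 75, 3), (3, 75, -2), (-2, 73, 40), (40, 7, -35), (-35, 63, 12), (12, 57, -50), (-50, 43, 19), (19, 71, -8), … (26 more)
cycles coincide ⇒ equivalent

yes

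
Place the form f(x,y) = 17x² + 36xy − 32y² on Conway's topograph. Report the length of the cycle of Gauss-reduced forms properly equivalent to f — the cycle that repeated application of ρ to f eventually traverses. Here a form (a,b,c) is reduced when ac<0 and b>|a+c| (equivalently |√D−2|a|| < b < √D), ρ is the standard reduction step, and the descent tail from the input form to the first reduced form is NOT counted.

D = 3472, ⌊√D⌋ = 58
river: ρ → (-32,28,21)
river: ρ → (21,56,-4)
river: ρ → (-4,56,21)
river: ρ → (21,28,-32)
river: ρ → (-32,36,17)
river: ρ → (17,32,-36)
river: ρ → (-36,40,13)
river: ρ → (13,38,-39)
river: ρ → (-39,40,12)
river: ρ → (12,56,-7)
river: ρ → (-7,56,12)
river: ρ → (12,40,-39)
river: ρ → (-39,38,13)
river: ρ → (13,40,-36)
river: ρ → (-36,32,17)
river: ρ → (17,36,-32)
ρ-cycle length = 16 (tail of 0 descent steps not counted)

16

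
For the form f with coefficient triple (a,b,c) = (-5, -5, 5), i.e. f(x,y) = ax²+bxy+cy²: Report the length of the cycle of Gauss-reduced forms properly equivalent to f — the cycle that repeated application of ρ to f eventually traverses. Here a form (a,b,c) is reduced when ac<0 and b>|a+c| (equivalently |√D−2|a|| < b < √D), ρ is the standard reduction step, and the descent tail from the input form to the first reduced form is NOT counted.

D = 125, ⌊√D⌋ = 11
descent: ρ → (5,5,-5)  [lands on river]
river: ρ → (-5,5,5)
ρ-cycle length = 2 (tail of 1 descent step not counted)

2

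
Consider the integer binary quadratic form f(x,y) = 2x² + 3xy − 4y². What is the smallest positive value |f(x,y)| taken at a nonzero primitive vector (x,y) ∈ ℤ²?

river: ρ → (-4,5,1)
river: ρ → (1,5,-4)
river: ρ → (-4,3,2)
river: ρ → (2,5,-2)
river: ρ → (-2,3,4)
river: ρ → (4,5,-1)
river: ρ → (-1,5,4)
river: ρ → (4,3,-2)
river: ρ → (-2,5,2)
river: ρ → (2,3,-4)
closes: descent 0, river 10
min |a| on river = 1

1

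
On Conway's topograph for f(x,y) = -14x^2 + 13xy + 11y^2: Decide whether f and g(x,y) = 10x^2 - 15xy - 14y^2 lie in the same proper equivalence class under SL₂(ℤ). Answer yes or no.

D₁ = 785, D₂ = 785
river cycle of f (length 10): (11, 9, -16), (-16, 23, 4), (4, 25, -10), (-10, 15, 14), (14, 13, -11), (-11, 9, 16), (16, 23, -4), (-4, 25, 10), (10, 15, -14), (-14, 13, 11)
river cycle of g (length 10): (-14, 15, 10), (10, 25, -4), (-4, 23, 16), (16, 9, -11), (-11, 13, 14), (14, 15, -10), (-10, 25, 4), (4, 23, -16), (-16, 9, 11), (11, 13, -14)
cycles differ ⇒ inequivalent

no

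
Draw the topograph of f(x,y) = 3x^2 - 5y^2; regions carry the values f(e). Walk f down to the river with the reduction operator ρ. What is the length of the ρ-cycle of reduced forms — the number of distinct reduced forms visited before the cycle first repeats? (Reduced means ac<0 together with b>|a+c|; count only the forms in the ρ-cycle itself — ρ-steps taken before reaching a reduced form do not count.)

D = 60, ⌊√D⌋ = 7
descent: ρ → (-5,0,3)
descent: ρ → (3,6,-2)  [lands on river]
river: ρ → (-2,6,3)
ρ-cycle length = 2 (tail of 2 descent steps not counted)

2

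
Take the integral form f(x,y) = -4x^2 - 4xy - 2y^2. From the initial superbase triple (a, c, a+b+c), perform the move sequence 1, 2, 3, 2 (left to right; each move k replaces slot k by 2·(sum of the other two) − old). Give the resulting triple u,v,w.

start (-4,-2,-10) = (f(1,0),f(0,1),f(1,1))
replace slot 1: 2·((-2)+(-10)) − (-4) = -20 → (-20,-2,-10)
replace slot 2: 2·((-20)+(-10)) − (-2) = -58 → (-20,-58,-10)
replace slot 3: 2·((-20)+(-58)) − (-10) = -146 → (-20,-58,-146)
replace slot 2: 2·((-20)+(-146)) − (-58) = -274 → (-20,-274,-146)

-20,-274,-146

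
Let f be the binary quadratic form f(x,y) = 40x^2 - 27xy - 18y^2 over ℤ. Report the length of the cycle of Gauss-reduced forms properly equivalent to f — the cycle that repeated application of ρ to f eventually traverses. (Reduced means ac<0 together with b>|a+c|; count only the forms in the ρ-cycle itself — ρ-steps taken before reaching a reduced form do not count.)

D = 3609, ⌊√D⌋ = 60
descent: ρ → (-18,27,40)  [lands on river]
river: ρ → (40,53,-5)
river: ρ → (-5,57,18)
river: ρ → (18,51,-14)
river: ρ → (-14,33,45)
river: ρ → (45,57,-2)
river: ρ → (-2,59,16)
river: ρ → (16,37,-35)
river: ρ → (-35,33,18)
river: ρ → (18,39,-29)
river: ρ → (-29,19,28)
river: ρ → (28,37,-20)
river: ρ → (-20,43,22)
river: ρ → (22,45,-18)
ρ-cycle length = 14 (tail of 1 descent step not counted)

14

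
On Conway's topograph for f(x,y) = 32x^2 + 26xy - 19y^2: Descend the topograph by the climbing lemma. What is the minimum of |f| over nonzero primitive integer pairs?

river: ρ → (-19,50,8)
river: ρ → (8,46,-31)
river: ρ → (-31,16,23)
river: ρ → (23,30,-24)
river: ρ → (-24,18,29)
river: ρ → (29,40,-13)
river: ρ → (-13,38,32)
river: ρ → (32,26,-19)
closes: descent 0, river 8
min |a| on river = 8

8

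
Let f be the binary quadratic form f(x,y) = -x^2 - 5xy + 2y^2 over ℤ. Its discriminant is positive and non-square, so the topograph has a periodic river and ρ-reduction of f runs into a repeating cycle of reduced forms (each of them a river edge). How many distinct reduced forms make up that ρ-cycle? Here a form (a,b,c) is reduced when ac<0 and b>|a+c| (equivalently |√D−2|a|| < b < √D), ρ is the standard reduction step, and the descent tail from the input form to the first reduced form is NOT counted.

D = 33, ⌊√D⌋ = 5
descent: ρ → (2,5,-1)  [lands on river]
river: ρ → (-1,5,2)
river: ρ → (2,3,-3)
river: ρ → (-3,3,2)
ρ-cycle length = 4 (tail of 1 descent step not counted)

4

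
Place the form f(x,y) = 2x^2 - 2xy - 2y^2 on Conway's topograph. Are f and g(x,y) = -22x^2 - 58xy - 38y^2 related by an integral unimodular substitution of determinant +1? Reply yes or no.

D₁ = 20, D₂ = 20
river cycle of f (length 2): (-2, 2, 2), (2, 2, -2)
river cycle of g (length 2): (-2, 2, 2), (2, 2, -2)
cycles coincide ⇒ equivalent

yes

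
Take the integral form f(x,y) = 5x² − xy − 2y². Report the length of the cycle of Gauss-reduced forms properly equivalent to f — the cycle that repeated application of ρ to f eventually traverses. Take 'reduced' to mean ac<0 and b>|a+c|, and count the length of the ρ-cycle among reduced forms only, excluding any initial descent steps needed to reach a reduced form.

D = 41, ⌊√D⌋ = 6
descent: ρ → (-2,5,2)  [lands on river]
river: ρ → (2,3,-4)
river: ρ → (-4,5,1)
river: ρ → (1,5,-4)
river: ρ → (-4,3,2)
river: ρ → (2,5,-2)
river: ρ → (-2,3,4)
river: ρ → (4,5,-1)
river: ρ → (-1,5,4)
river: ρ → (4,3,-2)
ρ-cycle length = 10 (tail of 1 descent step not counted)

10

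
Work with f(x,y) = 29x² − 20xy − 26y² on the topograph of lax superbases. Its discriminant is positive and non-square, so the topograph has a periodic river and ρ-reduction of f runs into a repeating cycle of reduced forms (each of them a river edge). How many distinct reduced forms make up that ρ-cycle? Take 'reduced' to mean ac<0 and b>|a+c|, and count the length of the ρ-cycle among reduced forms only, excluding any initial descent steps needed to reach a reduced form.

D = 3416, ⌊√D⌋ = 58
descent: ρ → (-26,20,29)  [lands on river]
river: ρ → (29,38,-17)
river: ρ → (-17,30,37)
river: ρ → (37,44,-10)
river: ρ → (-10,56,7)
river: ρ → (7,56,-10)
river: ρ → (-10,44,37)
river: ρ → (37,30,-17)
river: ρ → (-17,38,29)
river: ρ → (29,20,-26)
river: ρ → (-26,32,23)
river: ρ → (23,14,-35)
river: ρ → (-35,56,2)
river: ρ → (2,56,-35)
river: ρ → (-35,14,23)
river: ρ → (23,32,-26)
ρ-cycle length = 16 (tail of 1 descent step not counted)

16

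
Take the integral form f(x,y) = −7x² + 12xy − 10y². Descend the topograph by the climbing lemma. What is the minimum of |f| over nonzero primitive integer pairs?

translate: b→2 (≡-12 mod 14), so (7,-12,10)→(7,2,5)
flip: (7,2,5)→(5,-2,7)
reduced (well bottom): (5,-2,7) with a≤c, −a<b≤a
well minimum |f| = |-5| = 5 (negative-definite)

5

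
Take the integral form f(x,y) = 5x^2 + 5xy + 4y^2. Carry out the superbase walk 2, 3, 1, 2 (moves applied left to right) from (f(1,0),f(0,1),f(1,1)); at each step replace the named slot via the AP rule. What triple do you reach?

start (5,4,14) = (f(1,0),f(0,1),f(1,1))
replace slot 2: 2·(5+14) − 4 = 34 → (5,34,14)
replace slot 3: 2·(5+34) − 14 = 64 → (5,34,64)
replace slot 1: 2·(34+64) − 5 = 191 → (191,34,64)
replace slot 2: 2·(191+64) − 34 = 476 → (191,476,64)

191,476,64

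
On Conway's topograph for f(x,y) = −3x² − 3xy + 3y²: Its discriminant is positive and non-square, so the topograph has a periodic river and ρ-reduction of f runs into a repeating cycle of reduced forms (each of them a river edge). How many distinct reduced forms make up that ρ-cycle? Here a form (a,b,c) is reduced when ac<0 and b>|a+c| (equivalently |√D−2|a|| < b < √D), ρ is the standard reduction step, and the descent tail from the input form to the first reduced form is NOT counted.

D = 45, ⌊√D⌋ = 6
descent: ρ → (3,3,-3)  [lands on river]
river: ρ → (-3,3,3)
ρ-cycle length = 2 (tail of 1 descent step not counted)

2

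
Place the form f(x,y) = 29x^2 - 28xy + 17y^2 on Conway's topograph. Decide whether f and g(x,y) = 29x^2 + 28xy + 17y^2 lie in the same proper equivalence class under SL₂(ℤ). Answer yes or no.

D₁ = -1188, D₂ = -1188
f: flip: (29,-28,17)→(17,28,29)
f: translate: b→-6 (≡28 mod 34), so (17,28,29)→(17,-6,18)
f: reduced (well bottom): (17,-6,18) with a≤c, −a<b≤a
g: flip: (29,28,17)→(17,-28,29)
g: translate: b→6 (≡-28 mod 34), so (17,-28,29)→(17,6,18)
g: reduced (well bottom): (17,6,18) with a≤c, −a<b≤a
reduced forms (17, -6, 18) vs (17, 6, 18) ⇒ inequivalent

no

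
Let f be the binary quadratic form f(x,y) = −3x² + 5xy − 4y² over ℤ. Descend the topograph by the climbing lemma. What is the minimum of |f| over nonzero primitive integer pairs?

translate: b→1 (≡-5 mod 6), so (3,-5,4)→(3,1,2)
flip: (3,1,2)→(2,-1,3)
reduced (well bottom): (2,-1,3) with a≤c, −a<b≤a
well minimum |f| = |-2| = 2 (negative-definite)

2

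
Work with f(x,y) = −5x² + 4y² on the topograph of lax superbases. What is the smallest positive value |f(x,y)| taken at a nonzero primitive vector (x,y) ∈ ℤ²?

descent: ρ → (4,8,-1)  [lands on river]
river: ρ → (-1,8,4)
closes: descent 1, river 2
min |a| on river = 1

1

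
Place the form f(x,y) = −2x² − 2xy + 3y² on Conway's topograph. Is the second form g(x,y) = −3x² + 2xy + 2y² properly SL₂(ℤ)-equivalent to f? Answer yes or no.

D₁ = 28, D₂ = 28
river cycle of f (length 4): (3, 2, -2), (-2, 2, 3), (3, 4, -1), (-1, 4, 3)
river cycle of g (length 4): (2, 2, -3), (-3, 4, 1), (1, 4, -3), (-3, 2, 2)
cycles differ ⇒ inequivalent

no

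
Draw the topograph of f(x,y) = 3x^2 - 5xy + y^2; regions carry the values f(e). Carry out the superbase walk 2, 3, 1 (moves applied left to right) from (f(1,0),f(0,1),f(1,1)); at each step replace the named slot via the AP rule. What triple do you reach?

start (3,1,-1) = (f(1,0),f(0,1),f(1,1))
replace slot 2: 2·(3+(-1)) − 1 = 3 → (3,3,-1)
replace slot 3: 2·(3+3) − (-1) = 13 → (3,3,13)
replace slot 1: 2·(3+13) − 3 = 29 → (29,3,13)

29,3,13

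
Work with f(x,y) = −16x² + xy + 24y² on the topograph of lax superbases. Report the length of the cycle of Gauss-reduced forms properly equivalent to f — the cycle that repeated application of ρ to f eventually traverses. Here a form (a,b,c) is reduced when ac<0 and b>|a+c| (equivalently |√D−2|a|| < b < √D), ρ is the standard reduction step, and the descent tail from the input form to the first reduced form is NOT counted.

D = 1537, ⌊√D⌋ = 39
descent: ρ → (24,-1,-16)
descent: ρ → (-16,33,7)  [lands on river]
river: ρ → (7,37,-6)
river: ρ → (-6,35,13)
river: ρ → (13,17,-24)
river: ρ → (-24,31,6)
river: ρ → (6,29,-29)
river: ρ → (-29,29,6)
river: ρ → (6,31,-24)
river: ρ → (-24,17,13)
river: ρ → (13,35,-6)
river: ρ → (-6,37,7)
river: ρ → (7,33,-16)
river: ρ → (-16,31,9)
river: ρ → (9,23,-28)
river: ρ → (-28,33,4)
river: ρ → (4,39,-1)
river: ρ → (-1,39,4)
river: ρ → (4,33,-28)
river: ρ → (-28,23,9)
river: ρ → (9,31,-16)
ρ-cycle length = 20 (tail of 2 descent steps not counted)

20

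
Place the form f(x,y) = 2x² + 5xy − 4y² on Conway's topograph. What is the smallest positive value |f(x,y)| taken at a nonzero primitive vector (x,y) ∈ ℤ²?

river: ρ → (-4,3,3)
river: ρ → (3,3,-4)
river: ρ → (-4,5,2)
river: ρ → (2,7,-1)
river: ρ → (-1,7,2)
river: ρ → (2,5,-4)
closes: descent 0, river 6
min |a| on river = 1

1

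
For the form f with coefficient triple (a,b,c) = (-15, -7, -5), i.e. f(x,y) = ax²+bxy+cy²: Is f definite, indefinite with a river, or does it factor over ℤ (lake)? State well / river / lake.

D = b²−4ac = (-7)² − 4·(-15)·(-5) = -251
D < 0 ⇒ definite ⇒ every region one sign ⇒ single well

well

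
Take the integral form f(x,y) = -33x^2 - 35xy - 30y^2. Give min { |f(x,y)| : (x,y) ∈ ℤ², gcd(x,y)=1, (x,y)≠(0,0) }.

translate: b→-31 (≡35 mod 66), so (33,35,30)→(33,-31,28)
flip: (33,-31,28)→(28,31,33)
translate: b→-25 (≡31 mod 56), so (28,31,33)→(28,-25,30)
reduced (well bottom): (28,-25,30) with a≤c, −a<b≤a
well minimum |f| = |-28| = 28 (negative-definite)

28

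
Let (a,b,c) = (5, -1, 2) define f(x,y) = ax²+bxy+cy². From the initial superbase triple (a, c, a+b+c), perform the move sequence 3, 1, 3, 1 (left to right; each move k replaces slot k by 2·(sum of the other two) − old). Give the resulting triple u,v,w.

start (5,2,6) = (f(1,0),f(0,1),f(1,1))
replace slot 3: 2·(5+2) − 6 = 8 → (5,2,8)
replace slot 1: 2·(2+8) − 5 = 15 → (15,2,8)
replace slot 3: 2·(15+2) − 8 = 26 → (15,2,26)
replace slot 1: 2·(2+26) − 15 = 41 → (41,2,26)

41,2,26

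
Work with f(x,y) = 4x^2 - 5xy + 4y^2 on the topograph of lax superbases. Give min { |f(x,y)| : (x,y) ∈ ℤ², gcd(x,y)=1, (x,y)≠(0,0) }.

translate: b→3 (≡-5 mod 8), so (4,-5,4)→(4,3,3)
flip: (4,3,3)→(3,-3,4)
translate: b→3 (≡-3 mod 6), so (3,-3,4)→(3,3,4)
reduced (well bottom): (3,3,4) with a≤c, −a<b≤a
well minimum = a = 3

3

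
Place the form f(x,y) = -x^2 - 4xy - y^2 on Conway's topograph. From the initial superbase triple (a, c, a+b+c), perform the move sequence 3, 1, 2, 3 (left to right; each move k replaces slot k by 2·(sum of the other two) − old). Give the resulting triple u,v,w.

start (-1,-1,-6) = (f(1,0),f(0,1),f(1,1))
replace slot 3: 2·((-1)+(-1)) − (-6) = 2 → (-1,-1,2)
replace slot 1: 2·((-1)+2) − (-1) = 3 → (3,-1,2)
replace slot 2: 2·(3+2) − (-1) = 11 → (3,11,2)
replace slot 3: 2·(3+11) − 2 = 26 → (3,11,26)

3,11,26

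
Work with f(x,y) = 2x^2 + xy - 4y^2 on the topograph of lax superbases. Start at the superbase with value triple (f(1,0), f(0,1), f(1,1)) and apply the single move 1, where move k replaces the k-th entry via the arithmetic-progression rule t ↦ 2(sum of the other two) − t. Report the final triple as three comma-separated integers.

start (2,-4,-1) = (f(1,0),f(0,1),f(1,1))
replace slot 1: 2·((-4)+(-1)) − 2 = -12 → (-12,-4,-1)

-12,-4,-1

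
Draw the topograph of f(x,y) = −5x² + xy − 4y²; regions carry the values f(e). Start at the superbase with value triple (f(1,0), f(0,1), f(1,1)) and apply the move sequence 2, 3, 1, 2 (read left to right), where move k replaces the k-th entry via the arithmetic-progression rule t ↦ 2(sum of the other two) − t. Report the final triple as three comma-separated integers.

start (-5,-4,-8) = (f(1,0),f(0,1),f(1,1))
replace slot 2: 2·((-5)+(-8)) − (-4) = -22 → (-5,-22,-8)
replace slot 3: 2·((-5)+(-22)) − (-8) = -46 → (-5,-22,-46)
replace slot 1: 2·((-22)+(-46)) − (-5) = -131 → (-131,-22,-46)
replace slot 2: 2·((-131)+(-46)) − (-22) = -332 → (-131,-332,-46)

-131,-332,-46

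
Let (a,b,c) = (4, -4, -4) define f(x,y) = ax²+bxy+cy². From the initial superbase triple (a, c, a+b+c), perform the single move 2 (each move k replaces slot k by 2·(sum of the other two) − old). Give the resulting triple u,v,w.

start (4,-4,-4) = (f(1,0),f(0,1),f(1,1))
replace slot 2: 2·(4+(-4)) − (-4) = 4 → (4,4,-4)

4,4,-4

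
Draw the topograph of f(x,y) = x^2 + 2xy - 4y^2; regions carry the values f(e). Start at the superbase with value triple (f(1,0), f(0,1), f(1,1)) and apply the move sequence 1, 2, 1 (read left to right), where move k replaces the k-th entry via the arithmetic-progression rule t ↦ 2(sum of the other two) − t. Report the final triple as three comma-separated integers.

start (1,-4,-1) = (f(1,0),f(0,1),f(1,1))
replace slot 1: 2·((-4)+(-1)) − 1 = -11 → (-11,-4,-1)
replace slot 2: 2·((-11)+(-1)) − (-4) = -20 → (-11,-20,-1)
replace slot 1: 2·((-20)+(-1)) − (-11) = -31 → (-31,-20,-1)

-31,-20,-1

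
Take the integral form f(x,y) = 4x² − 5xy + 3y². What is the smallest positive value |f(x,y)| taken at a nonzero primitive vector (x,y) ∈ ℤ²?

translate: b→3 (≡-5 mod 8), so (4,-5,3)→(4,3,2)
flip: (4,3,2)→(2,-3,4)
translate: b→1 (≡-3 mod 4), so (2,-3,4)→(2,1,3)
reduced (well bottom): (2,1,3) with a≤c, −a<b≤a
well minimum = a = 2

2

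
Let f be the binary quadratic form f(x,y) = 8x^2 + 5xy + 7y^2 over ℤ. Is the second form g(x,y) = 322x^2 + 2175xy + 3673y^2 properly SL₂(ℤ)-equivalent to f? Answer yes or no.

D₁ = -199, D₂ = -199
f: flip: (8,5,7)→(7,-5,8)
f: reduced (well bottom): (7,-5,8) with a≤c, −a<b≤a
g: translate: b→243 (≡2175 mod 644), so (322,2175,3673)→(322,243,46)
g: flip: (322,243,46)→(46,-243,322)
g: translate: b→33 (≡-243 mod 92), so (46,-243,322)→(46,33,7)
g: flip: (46,33,7)→(7,-33,46)
g: translate: b→-5 (≡-33 mod 14), so (7,-33,46)→(7,-5,8)
g: reduced (well bottom): (7,-5,8) with a≤c, −a<b≤a
reduced forms (7, -5, 8) vs (7, -5, 8) ⇒ equivalent

yes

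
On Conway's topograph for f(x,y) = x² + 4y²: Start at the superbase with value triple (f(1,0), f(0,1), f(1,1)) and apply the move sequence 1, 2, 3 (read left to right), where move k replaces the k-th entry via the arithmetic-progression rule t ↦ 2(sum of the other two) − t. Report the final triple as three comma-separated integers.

start (1,4,5) = (f(1,0),f(0,1),f(1,1))
replace slot 1: 2·(4+5) − 1 = 17 → (17,4,5)
replace slot 2: 2·(17+5) − 4 = 40 → (17,40,5)
replace slot 3: 2·(17+40) − 5 = 109 → (17,40,109)

17,40,109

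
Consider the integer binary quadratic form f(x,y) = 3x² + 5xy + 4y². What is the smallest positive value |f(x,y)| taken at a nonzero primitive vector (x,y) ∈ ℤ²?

translate: b→-1 (≡5 mod 6), so (3,5,4)→(3,-1,2)
flip: (3,-1,2)→(2,1,3)
reduced (well bottom): (2,1,3) with a≤c, −a<b≤a
well minimum = a = 2

2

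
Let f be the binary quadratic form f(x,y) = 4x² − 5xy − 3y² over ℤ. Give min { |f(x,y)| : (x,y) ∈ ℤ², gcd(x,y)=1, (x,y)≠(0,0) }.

descent: ρ → (-3,5,4)  [lands on river]
river: ρ → (4,3,-4)
river: ρ → (-4,5,3)
river: ρ → (3,7,-2)
river: ρ → (-2,5,6)
river: ρ → (6,7,-1)
river: ρ → (-1,7,6)
river: ρ → (6,5,-2)
river: ρ → (-2,7,3)
river: ρ → (3,5,-4)
river: ρ → (-4,3,4)
river: ρ → (4,5,-3)
river: ρ → (-3,7,2)
river: ρ → (2,5,-6)
river: ρ → (-6,7,1)
river: ρ → (1,7,-6)
river: ρ → (-6,5,2)
river: ρ → (2,7,-3)
closes: descent 1, river 18
min |a| on river = 1

1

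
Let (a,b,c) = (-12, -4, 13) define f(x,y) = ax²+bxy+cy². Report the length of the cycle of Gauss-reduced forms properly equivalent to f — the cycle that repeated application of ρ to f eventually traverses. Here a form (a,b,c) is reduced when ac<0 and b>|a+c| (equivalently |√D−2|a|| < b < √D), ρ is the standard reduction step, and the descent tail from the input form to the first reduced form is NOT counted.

D = 640, ⌊√D⌋ = 25
descent: ρ → (13,4,-12)  [lands on river]
river: ρ → (-12,20,5)
river: ρ → (5,20,-12)
river: ρ → (-12,4,13)
river: ρ → (13,22,-3)
river: ρ → (-3,20,20)
river: ρ → (20,20,-3)
river: ρ → (-3,22,13)
ρ-cycle length = 8 (tail of 1 descent step not counted)

8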